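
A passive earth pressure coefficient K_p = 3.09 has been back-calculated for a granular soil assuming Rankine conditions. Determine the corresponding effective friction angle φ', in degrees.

K_p = (1+sin φ)/(1−sin φ) ⇒ sin φ = (K_p − 1)/(K_p + 1) = 0.5110.
φ = arcsin(0.5110) = 30.73°.

30.7°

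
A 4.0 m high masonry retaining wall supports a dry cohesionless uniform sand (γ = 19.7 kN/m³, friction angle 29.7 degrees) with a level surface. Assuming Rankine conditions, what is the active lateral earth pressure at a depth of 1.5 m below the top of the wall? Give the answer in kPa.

K_a = (1 − sin φ)/(1 + sin φ) = 0.3374.
σ_h = K_a γ z = 0.3374 × 19.7 × 1.5 = 9.970 kPa.

9.97 kPa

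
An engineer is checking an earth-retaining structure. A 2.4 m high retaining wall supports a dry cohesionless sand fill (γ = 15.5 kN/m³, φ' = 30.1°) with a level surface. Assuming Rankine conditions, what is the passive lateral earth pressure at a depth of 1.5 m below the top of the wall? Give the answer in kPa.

70.0 kPa

K_p = (1 + sin φ)/(1 − sin φ) = 3.012.
σ_h = K_p γ z = 3.012 × 15.5 × 1.5 = 70.03 kPa.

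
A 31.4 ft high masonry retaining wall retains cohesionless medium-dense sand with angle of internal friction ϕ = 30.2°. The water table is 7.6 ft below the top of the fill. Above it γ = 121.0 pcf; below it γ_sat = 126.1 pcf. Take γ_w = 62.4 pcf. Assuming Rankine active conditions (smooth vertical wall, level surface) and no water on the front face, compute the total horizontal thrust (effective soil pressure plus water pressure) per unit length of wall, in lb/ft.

32000 lb/ft

K_a = tan²(45° − φ/2) = 0.3307.
γ' = 126.1 − 62.4 = 63.70 pcf. Depth below WT = 23.8 ft.
σ'_h at WT = K_a γ d_w = 304.1 psf; at base = 304.1 + K_a γ' × 23.8 = 805.4 psf.
P₁ (0–7.6 ft) = ½×304.1×7.6 = 1155. P₂ (7.6–31.4 ft) = ½(304.1+805.4)×23.8 = 13200.
P_w = ½ γ_w h₂² = 0.5×62.4×23.8² = 17670. Total = 1155+13200+17670 = 32030 lb/ft.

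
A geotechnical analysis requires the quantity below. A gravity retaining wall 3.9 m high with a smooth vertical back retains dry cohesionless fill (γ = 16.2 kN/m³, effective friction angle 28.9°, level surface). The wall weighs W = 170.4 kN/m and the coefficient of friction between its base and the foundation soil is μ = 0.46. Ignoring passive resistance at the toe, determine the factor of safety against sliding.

1.83

K_a = tan²(45° − 28.9°/2) = 0.3484.
P_a = ½K_aγH² = 0.5×0.3484×16.2×3.9² = 42.92 kN/m, acting at H/3 = 1.300 m above the base.
FS_sliding = μW / P_a = 0.46×170.4 / 42.92 = 1.826.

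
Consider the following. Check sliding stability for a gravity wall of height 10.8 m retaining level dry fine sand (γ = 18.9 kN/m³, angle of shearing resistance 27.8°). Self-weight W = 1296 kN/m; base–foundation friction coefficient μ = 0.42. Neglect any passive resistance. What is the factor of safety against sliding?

K_a = tan²(45° − 27.8°/2) = 0.3639.
P_a = ½K_aγH² = 0.5×0.3639×18.9×10.8² = 401.1 kN/m, acting at H/3 = 3.600 m above the base.
FS_sliding = μW / P_a = 0.42×1296 / 401.1 = 1.357.

1.36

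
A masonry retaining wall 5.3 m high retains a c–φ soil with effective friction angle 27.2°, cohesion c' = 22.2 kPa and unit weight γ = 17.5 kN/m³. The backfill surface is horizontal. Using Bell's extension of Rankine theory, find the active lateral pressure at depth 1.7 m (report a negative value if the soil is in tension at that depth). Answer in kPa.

K_a = (1 − sin φ)/(1 + sin φ) = 0.3726.
σ_a = K_a γ z − 2c√K_a = 0.3726×17.5×1.7 − 2×22.2×0.6104 = -16.02 kPa.

-16.0 kPa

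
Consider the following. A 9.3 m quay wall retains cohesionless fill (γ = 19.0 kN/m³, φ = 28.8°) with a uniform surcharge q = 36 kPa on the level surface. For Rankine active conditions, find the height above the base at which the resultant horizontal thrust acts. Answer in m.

3.55 m

K_a = 0.3498.
Triangular part P₁ = ½K_aγH² = 287.4 at H/3 = 3.100 m; rectangular part P₂ = K_a q H = 117.1 at H/2 = 4.650 m.
ȳ = (P₁·3.100 + P₂·4.650)/(P₁+P₂) = 3.549 m.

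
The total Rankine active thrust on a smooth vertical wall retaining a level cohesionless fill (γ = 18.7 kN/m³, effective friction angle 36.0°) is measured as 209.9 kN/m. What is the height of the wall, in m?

9.30 m

K_a = 0.2596. P_a = ½ K_a γ H² ⇒ H = √(2P_a/(K_a γ)).
H = √(2×209.9/(0.2596×18.7)) = 9.299 m.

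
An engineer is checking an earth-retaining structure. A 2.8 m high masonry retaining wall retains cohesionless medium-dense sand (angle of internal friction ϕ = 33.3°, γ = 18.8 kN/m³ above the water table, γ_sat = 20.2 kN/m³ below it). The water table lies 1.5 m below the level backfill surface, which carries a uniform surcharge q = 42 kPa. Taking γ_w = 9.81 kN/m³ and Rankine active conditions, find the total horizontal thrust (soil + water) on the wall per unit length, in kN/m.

K_a = tan²(45° − φ/2) = 0.2911.
γ' = 20.2 − 9.81 = 10.39 kN/m³. h₂ = H − d_w = 1.3 m.
σ'_h: at surface K_a·q = 12.23; at WT K_a(q+γd_w) = 20.44; at base K_a(q+γd_w+γ'h₂) = 24.37 kPa.
P₁ = ½(12.23+20.44)×1.5 = 24.50; P₂ = ½(20.44+24.37)×1.3 = 29.13; P_w = ½γ_w h₂² = 8.289.
Total = 24.50+29.13+8.289 = 61.91 kN/m.

61.9 kN/m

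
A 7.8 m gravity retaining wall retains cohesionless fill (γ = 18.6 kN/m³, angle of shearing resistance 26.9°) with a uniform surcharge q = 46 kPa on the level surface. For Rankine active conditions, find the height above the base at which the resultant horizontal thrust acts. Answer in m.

K_a = 0.3770.
Triangular part P₁ = ½K_aγH² = 213.3 at H/3 = 2.600 m; rectangular part P₂ = K_a q H = 135.3 at H/2 = 3.900 m.
ȳ = (P₁·2.600 + P₂·3.900)/(P₁+P₂) = 3.104 m.

3.10 m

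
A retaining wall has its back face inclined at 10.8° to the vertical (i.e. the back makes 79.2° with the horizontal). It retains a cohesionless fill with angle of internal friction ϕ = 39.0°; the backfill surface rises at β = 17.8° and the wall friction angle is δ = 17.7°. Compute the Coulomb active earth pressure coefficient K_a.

0.363

K_a = sin²(α+φ) / [sin²α · sin(α−δ) · (1 + √{sin(φ+δ)sin(φ−β) / (sin(α−δ)sin(α+β))})²].
With α = 79.2°, φ = 39.0°, δ = 17.7°, β = 17.8°: K_a = 0.3629.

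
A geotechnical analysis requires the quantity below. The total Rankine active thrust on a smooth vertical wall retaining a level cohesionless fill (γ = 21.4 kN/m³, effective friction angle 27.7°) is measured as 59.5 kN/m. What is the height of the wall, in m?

K_a = 0.3653. P_a = ½ K_a γ H² ⇒ H = √(2P_a/(K_a γ)).
H = √(2×59.5/(0.3653×21.4)) = 3.901 m.

3.90 m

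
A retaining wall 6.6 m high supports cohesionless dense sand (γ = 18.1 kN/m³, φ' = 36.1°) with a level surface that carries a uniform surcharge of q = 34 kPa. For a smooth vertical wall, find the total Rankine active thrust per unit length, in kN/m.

K_a = tan²(45° − φ/2) = 0.2585.
Soil triangle: ½ K_a γ H² = 0.5×0.2585×18.1×6.6² = 101.9 kN/m.
Surcharge rectangle: K_a q H = 0.2585×34×6.6 = 58.01 kN/m.
Total = 101.9 + 58.01 = 159.9 kN/m.

160 kN/m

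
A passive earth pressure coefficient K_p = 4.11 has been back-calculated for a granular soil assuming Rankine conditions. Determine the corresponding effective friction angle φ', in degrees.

37.5°

K_p = (1+sin φ)/(1−sin φ) ⇒ sin φ = (K_p − 1)/(K_p + 1) = 0.6086.
φ = arcsin(0.6086) = 37.49°.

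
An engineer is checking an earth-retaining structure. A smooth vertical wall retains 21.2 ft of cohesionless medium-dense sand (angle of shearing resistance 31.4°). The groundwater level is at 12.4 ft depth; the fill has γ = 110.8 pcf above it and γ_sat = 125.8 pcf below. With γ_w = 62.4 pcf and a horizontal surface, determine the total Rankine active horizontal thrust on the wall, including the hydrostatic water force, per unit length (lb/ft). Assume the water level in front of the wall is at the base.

9680 lb/ft

K_a = tan²(45° − φ/2) = 0.3149.
γ' = 125.8 − 62.4 = 63.40 pcf. Depth below WT = 8.8 ft.
σ'_h at WT = K_a γ d_w = 432.7 psf; at base = 432.7 + K_a γ' × 8.8 = 608.4 psf.
P₁ (0–12.4 ft) = ½×432.7×12.4 = 2683. P₂ (12.4–21.2 ft) = ½(432.7+608.4)×8.8 = 4581.
P_w = ½ γ_w h₂² = 0.5×62.4×8.8² = 2416. Total = 2683+4581+2416 = 9679 lb/ft.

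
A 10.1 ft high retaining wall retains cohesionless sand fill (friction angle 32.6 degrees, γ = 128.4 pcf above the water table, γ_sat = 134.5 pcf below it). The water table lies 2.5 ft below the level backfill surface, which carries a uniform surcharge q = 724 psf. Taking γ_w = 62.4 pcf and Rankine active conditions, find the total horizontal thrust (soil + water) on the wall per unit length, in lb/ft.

K_a = tan²(45° − φ/2) = 0.2997.
γ' = 134.5 − 62.4 = 72.10 pcf. h₂ = H − d_w = 7.6 ft.
σ'_h: at surface K_a·q = 217.0; at WT K_a(q+γd_w) = 313.2; at base K_a(q+γd_w+γ'h₂) = 477.5 psf.
P₁ = ½(217.0+313.2)×2.5 = 662.8; P₂ = ½(313.2+477.5)×7.6 = 3005; P_w = ½γ_w h₂² = 1802.
Total = 662.8+3005+1802 = 5470 lb/ft.

5470 lb/ft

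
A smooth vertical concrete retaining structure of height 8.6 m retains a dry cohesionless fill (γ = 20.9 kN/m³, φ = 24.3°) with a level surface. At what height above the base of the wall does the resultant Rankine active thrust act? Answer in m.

2.87 m

K_a = 0.4169.
The pressure distribution is triangular, so the resultant acts at H/3 above the base = 8.6/3 = 2.867 m.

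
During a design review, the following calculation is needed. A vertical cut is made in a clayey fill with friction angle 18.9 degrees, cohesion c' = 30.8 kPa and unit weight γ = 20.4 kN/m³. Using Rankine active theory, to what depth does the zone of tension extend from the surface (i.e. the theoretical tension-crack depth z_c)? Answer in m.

4.23 m

K_a = tan²(45° − 18.9°/2) = 0.5107; √K_a = 0.7146.
The active pressure is zero where K_a γ z = 2c√K_a, so z_c = 2c/(γ√K_a) = 2×30.8/(20.4×0.7146) = 4.226 m.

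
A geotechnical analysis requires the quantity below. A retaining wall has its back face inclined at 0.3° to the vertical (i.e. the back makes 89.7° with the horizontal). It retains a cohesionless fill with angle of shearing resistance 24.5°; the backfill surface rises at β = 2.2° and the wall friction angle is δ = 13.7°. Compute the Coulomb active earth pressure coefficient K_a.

0.385

K_a = sin²(α+φ) / [sin²α · sin(α−δ) · (1 + √{sin(φ+δ)sin(φ−β) / (sin(α−δ)sin(α+β))})²].
With α = 89.7°, φ = 24.5°, δ = 13.7°, β = 2.2°: K_a = 0.3852.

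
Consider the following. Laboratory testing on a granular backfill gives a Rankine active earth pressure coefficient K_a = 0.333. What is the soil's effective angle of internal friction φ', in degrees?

30.0°

K_a = tan²(45° − φ/2) ⇒ 45° − φ/2 = arctan(√0.333) = 29.99°.
φ = 2(45° − 29.99°) = 30.02°.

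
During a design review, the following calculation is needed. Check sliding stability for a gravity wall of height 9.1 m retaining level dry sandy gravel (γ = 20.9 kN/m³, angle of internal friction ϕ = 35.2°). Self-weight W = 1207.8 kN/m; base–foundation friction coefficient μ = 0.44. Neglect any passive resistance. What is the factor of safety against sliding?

K_a = tan²(45° − 35.2°/2) = 0.2687.
P_a = ½K_aγH² = 0.5×0.2687×20.9×9.1² = 232.5 kN/m, acting at H/3 = 3.033 m above the base.
FS_sliding = μW / P_a = 0.44×1207.8 / 232.5 = 2.286.

2.29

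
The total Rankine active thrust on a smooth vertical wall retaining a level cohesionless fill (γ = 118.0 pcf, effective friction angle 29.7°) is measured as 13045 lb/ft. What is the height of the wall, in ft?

25.6 ft

K_a = 0.3374. P_a = ½ K_a γ H² ⇒ H = √(2P_a/(K_a γ)).
H = √(2×13045/(0.3374×118.0)) = 25.60 ft.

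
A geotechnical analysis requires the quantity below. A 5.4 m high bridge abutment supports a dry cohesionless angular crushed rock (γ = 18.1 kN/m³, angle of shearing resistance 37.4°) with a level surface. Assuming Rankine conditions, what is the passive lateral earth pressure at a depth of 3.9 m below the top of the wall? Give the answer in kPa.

289 kPa

K_p = (1 + sin φ)/(1 − sin φ) = 4.094.
σ_h = K_p γ z = 4.094 × 18.1 × 3.9 = 289.0 kPa.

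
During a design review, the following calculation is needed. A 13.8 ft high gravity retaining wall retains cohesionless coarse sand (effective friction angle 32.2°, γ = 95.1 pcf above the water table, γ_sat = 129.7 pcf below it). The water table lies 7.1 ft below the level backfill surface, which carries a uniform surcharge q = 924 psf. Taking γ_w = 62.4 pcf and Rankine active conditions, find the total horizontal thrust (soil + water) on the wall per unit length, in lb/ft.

K_a = tan²(45° − φ/2) = 0.3047.
γ' = 129.7 − 62.4 = 67.30 pcf. h₂ = H − d_w = 6.7 ft.
σ'_h: at surface K_a·q = 281.6; at WT K_a(q+γd_w) = 487.3; at base K_a(q+γd_w+γ'h₂) = 624.7 psf.
P₁ = ½(281.6+487.3)×7.1 = 2730; P₂ = ½(487.3+624.7)×6.7 = 3725; P_w = ½γ_w h₂² = 1401.
Total = 2730+3725+1401 = 7856 lb/ft.

7860 lb/ft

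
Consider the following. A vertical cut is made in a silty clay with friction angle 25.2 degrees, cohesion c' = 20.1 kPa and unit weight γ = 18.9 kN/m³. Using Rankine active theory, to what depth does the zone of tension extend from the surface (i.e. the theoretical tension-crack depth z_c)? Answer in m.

3.35 m

K_a = tan²(45° − 25.2°/2) = 0.4027; √K_a = 0.6346.
The active pressure is zero where K_a γ z = 2c√K_a, so z_c = 2c/(γ√K_a) = 2×20.1/(18.9×0.6346) = 3.352 m.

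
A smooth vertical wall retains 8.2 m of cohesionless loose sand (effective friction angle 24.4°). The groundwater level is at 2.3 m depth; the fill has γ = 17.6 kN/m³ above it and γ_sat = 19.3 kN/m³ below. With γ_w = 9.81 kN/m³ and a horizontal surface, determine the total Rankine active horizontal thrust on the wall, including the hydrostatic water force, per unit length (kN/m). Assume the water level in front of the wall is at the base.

K_a = tan²(45° − φ/2) = 0.4153.
γ' = 19.3 − 9.81 = 9.490 kN/m³. Depth below WT = 5.9 m.
σ'_h at WT = K_a γ d_w = 16.81 kPa; at base = 16.81 + K_a γ' × 5.9 = 40.07 kPa.
P₁ (0–2.3 m) = ½×16.81×2.3 = 19.33. P₂ (2.3–8.2 m) = ½(16.81+40.07)×5.9 = 167.8.
P_w = ½ γ_w h₂² = 0.5×9.81×5.9² = 170.7. Total = 19.33+167.8+170.7 = 357.9 kN/m.

358 kN/m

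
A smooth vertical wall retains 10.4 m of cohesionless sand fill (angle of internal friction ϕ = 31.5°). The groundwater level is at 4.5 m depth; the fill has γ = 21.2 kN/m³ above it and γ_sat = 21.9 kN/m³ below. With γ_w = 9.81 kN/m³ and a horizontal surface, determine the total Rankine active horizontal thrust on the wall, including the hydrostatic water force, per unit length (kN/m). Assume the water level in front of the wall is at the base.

K_a = tan²(45° − φ/2) = 0.3136.
γ' = 21.9 − 9.81 = 12.09 kN/m³. Depth below WT = 5.9 m.
σ'_h at WT = K_a γ d_w = 29.92 kPa; at base = 29.92 + K_a γ' × 5.9 = 52.29 kPa.
P₁ (0–4.5 m) = ½×29.92×4.5 = 67.32. P₂ (4.5–10.4 m) = ½(29.92+52.29)×5.9 = 242.5.
P_w = ½ γ_w h₂² = 0.5×9.81×5.9² = 170.7. Total = 67.32+242.5+170.7 = 480.6 kN/m.

481 kN/m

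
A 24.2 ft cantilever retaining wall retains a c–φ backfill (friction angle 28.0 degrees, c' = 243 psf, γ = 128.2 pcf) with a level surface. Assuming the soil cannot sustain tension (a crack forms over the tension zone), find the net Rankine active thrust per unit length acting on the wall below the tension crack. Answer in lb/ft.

7410 lb/ft

K_a = 0.3610; √K_a = 0.6009.
Tension-crack depth z_c = 2c/(γ√K_a) = 2×243/(128.2×0.6009) = 6.309 ft.
σ_a at base = K_a γ H − 2c√K_a = 0.3610×128.2×24.2 − 2×243×0.6009 = 828.1 psf.
P_a = ½ × 828.1 × (H − z_c) = 0.5×828.1×17.89 = 7407 lb/ft.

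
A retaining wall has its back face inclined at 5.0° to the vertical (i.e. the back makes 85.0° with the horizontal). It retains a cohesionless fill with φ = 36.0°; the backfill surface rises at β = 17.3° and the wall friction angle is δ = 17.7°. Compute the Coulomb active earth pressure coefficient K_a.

0.340

K_a = sin²(α+φ) / [sin²α · sin(α−δ) · (1 + √{sin(φ+δ)sin(φ−β) / (sin(α−δ)sin(α+β))})²].
With α = 85.0°, φ = 36.0°, δ = 17.7°, β = 17.3°: K_a = 0.3404.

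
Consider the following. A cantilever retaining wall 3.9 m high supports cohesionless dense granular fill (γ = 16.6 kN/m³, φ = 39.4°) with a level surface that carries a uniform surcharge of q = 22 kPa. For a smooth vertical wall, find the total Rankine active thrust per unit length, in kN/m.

47.4 kN/m

K_a = tan²(45° − φ/2) = 0.2234.
Soil triangle: ½ K_a γ H² = 0.5×0.2234×16.6×3.9² = 28.21 kN/m.
Surcharge rectangle: K_a q H = 0.2234×22×3.9 = 19.17 kN/m.
Total = 28.21 + 19.17 = 47.38 kN/m.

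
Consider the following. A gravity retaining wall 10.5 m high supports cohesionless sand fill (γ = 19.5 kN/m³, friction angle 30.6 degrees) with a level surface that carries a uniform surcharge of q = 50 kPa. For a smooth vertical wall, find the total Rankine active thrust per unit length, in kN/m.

K_a = tan²(45° − φ/2) = 0.3253.
Soil triangle: ½ K_a γ H² = 0.5×0.3253×19.5×10.5² = 349.7 kN/m.
Surcharge rectangle: K_a q H = 0.3253×50×10.5 = 170.8 kN/m.
Total = 349.7 + 170.8 = 520.5 kN/m.

521 kN/m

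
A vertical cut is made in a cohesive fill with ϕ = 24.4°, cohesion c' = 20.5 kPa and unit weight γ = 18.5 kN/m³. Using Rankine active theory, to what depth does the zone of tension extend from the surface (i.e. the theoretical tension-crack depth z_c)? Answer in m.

3.44 m

K_a = tan²(45° − 24.4°/2) = 0.4153; √K_a = 0.6445.
The active pressure is zero where K_a γ z = 2c√K_a, so z_c = 2c/(γ√K_a) = 2×20.5/(18.5×0.6445) = 3.439 m.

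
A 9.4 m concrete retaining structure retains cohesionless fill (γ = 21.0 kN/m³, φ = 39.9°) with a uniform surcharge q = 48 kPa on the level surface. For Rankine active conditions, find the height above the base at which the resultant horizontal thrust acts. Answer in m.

3.65 m

K_a = 0.2184.
Triangular part P₁ = ½K_aγH² = 202.7 at H/3 = 3.133 m; rectangular part P₂ = K_a q H = 98.56 at H/2 = 4.700 m.
ȳ = (P₁·3.133 + P₂·4.700)/(P₁+P₂) = 3.646 m.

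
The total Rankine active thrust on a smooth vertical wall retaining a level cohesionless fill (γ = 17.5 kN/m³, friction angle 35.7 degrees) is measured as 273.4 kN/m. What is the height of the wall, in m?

K_a = 0.2630. P_a = ½ K_a γ H² ⇒ H = √(2P_a/(K_a γ)).
H = √(2×273.4/(0.2630×17.5)) = 10.90 m.

10.9 m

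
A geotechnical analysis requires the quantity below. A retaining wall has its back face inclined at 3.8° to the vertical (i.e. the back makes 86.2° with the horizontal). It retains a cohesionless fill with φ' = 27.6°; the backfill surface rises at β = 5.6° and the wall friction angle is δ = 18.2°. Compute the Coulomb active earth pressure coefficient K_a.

K_a = sin²(α+φ) / [sin²α · sin(α−δ) · (1 + √{sin(φ+δ)sin(φ−β) / (sin(α−δ)sin(α+β))})²].
With α = 86.2°, φ = 27.6°, δ = 18.2°, β = 5.6°: K_a = 0.3832.

0.383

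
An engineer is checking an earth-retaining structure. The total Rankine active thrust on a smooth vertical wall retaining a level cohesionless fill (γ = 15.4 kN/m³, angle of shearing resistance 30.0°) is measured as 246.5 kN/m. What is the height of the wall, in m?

9.80 m

K_a = 0.3333. P_a = ½ K_a γ H² ⇒ H = √(2P_a/(K_a γ)).
H = √(2×246.5/(0.3333×15.4)) = 9.800 m.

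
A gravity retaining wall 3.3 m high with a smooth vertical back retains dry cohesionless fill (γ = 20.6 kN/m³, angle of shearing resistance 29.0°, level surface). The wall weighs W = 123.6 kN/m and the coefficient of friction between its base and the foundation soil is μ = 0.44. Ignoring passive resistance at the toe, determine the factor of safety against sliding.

K_a = tan²(45° − 29.0°/2) = 0.3470.
P_a = ½K_aγH² = 0.5×0.3470×20.6×3.3² = 38.92 kN/m, acting at H/3 = 1.100 m above the base.
FS_sliding = μW / P_a = 0.44×123.6 / 38.92 = 1.397.

1.40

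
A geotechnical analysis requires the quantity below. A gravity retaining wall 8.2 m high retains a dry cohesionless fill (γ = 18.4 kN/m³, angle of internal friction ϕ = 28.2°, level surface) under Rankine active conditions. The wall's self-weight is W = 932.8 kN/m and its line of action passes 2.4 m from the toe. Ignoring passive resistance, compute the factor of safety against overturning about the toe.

K_a = tan²(45° − 28.2°/2) = 0.3582.
P_a = ½K_aγH² = 0.5×0.3582×18.4×8.2² = 221.6 kN/m, acting at H/3 = 2.733 m above the base.
Overturning moment M_o = P_a × H/3 = 221.6 × 2.733 = 605.6.
Resisting moment M_r = W × 2.4 = 932.8 × 2.4 = 2239.
FS_overturning = M_r/M_o = 2239/605.6 = 3.696.

3.70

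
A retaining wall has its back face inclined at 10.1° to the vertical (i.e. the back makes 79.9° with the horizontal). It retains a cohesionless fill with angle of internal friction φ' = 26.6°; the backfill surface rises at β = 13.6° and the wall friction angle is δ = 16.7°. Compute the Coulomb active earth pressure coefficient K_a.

0.530

K_a = sin²(α+φ) / [sin²α · sin(α−δ) · (1 + √{sin(φ+δ)sin(φ−β) / (sin(α−δ)sin(α+β))})²].
With α = 79.9°, φ = 26.6°, δ = 16.7°, β = 13.6°: K_a = 0.5299.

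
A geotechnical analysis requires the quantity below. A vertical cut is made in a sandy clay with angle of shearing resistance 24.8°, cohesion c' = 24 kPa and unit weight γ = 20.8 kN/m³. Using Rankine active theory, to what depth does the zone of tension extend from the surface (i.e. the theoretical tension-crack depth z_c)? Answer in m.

K_a = tan²(45° − 24.8°/2) = 0.4090; √K_a = 0.6395.
The active pressure is zero where K_a γ z = 2c√K_a, so z_c = 2c/(γ√K_a) = 2×24/(20.8×0.6395) = 3.608 m.

3.61 m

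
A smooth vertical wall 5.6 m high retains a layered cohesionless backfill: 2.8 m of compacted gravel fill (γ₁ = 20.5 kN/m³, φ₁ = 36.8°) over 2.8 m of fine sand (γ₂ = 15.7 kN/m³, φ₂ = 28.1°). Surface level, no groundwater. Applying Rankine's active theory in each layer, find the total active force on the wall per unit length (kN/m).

100 kN/m

K_a1 = tan²(45°−36.8°/2) = 0.2508; K_a2 = tan²(45°−28.1°/2) = 0.3596.
Layer 1: σ at base = K_a1 γ₁ h₁ = 14.39 kPa; P₁ = ½×14.39×2.8 = 20.15.
Layer 2: σ_v at top = γ₁h₁ = 57.40; σ_h top = K_a2×57.40 = 20.64; σ_h base = K_a2×(57.40+15.7×2.8) = 36.45.
P₂ = ½(20.64+36.45)×2.8 = 79.93. Total P_a = 20.15+79.93 = 100.1 kN/m.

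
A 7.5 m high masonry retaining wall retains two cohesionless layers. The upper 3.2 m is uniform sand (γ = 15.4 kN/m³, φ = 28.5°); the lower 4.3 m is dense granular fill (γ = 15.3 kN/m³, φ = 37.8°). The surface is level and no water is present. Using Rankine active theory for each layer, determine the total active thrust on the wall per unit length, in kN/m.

K_a1 = tan²(45°−28.5°/2) = 0.3540; K_a2 = tan²(45°−37.8°/2) = 0.2400.
Layer 1: σ at base = K_a1 γ₁ h₁ = 17.44 kPa; P₁ = ½×17.44×3.2 = 27.91.
Layer 2: σ_v at top = γ₁h₁ = 49.28; σ_h top = K_a2×49.28 = 11.83; σ_h base = K_a2×(49.28+15.3×4.3) = 27.62.
P₂ = ½(11.83+27.62)×4.3 = 84.80. Total P_a = 27.91+84.80 = 112.7 kN/m.

113 kN/m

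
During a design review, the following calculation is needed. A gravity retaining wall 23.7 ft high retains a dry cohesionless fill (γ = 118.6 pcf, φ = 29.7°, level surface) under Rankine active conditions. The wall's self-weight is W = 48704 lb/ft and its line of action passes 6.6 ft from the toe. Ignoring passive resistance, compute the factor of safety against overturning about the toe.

K_a = tan²(45° − 29.7°/2) = 0.3374.
P_a = ½K_aγH² = 0.5×0.3374×118.6×23.7² = 11240 lb/ft, acting at H/3 = 7.900 ft above the base.
Overturning moment M_o = P_a × H/3 = 11240 × 7.900 = 88780.
Resisting moment M_r = W × 6.6 = 48704 × 6.6 = 321400.
FS_overturning = M_r/M_o = 321400/88780 = 3.621.

3.62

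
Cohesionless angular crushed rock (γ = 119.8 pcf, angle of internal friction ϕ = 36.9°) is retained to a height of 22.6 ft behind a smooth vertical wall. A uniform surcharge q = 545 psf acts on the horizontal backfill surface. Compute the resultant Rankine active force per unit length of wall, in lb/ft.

10700 lb/ft

K_a = tan²(45° − φ/2) = 0.2497.
Soil triangle: ½ K_a γ H² = 0.5×0.2497×119.8×22.6² = 7639 lb/ft.
Surcharge rectangle: K_a q H = 0.2497×545×22.6 = 3075 lb/ft.
Total = 7639 + 3075 = 10710 lb/ft.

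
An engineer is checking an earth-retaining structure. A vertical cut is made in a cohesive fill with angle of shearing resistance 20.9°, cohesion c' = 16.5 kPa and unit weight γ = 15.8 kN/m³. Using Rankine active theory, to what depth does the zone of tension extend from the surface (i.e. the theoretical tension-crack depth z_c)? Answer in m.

3.03 m

K_a = tan²(45° − 20.9°/2) = 0.4741; √K_a = 0.6886.
The active pressure is zero where K_a γ z = 2c√K_a, so z_c = 2c/(γ√K_a) = 2×16.5/(15.8×0.6886) = 3.033 m.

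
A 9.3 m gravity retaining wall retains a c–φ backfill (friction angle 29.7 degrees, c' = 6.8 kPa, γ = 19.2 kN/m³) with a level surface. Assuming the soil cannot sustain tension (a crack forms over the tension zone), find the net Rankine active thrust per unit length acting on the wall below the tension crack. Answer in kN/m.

K_a = 0.3374; √K_a = 0.5808.
Tension-crack depth z_c = 2c/(γ√K_a) = 2×6.8/(19.2×0.5808) = 1.219 m.
σ_a at base = K_a γ H − 2c√K_a = 0.3374×19.2×9.3 − 2×6.8×0.5808 = 52.34 kPa.
P_a = ½ × 52.34 × (H − z_c) = 0.5×52.34×8.081 = 211.5 kN/m.

211 kN/m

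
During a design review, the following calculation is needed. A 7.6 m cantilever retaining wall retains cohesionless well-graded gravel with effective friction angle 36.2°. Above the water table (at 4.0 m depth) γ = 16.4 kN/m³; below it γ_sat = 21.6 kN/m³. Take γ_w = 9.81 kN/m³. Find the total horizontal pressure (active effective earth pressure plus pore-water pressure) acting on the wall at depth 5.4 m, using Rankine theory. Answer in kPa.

34.9 kPa

K_a = (1 − sin φ)/(1 + sin φ) = 0.2574.
γ' = 21.6 − 9.81 = 11.79 kN/m³.
Effective vertical stress at 5.4 m: σ'_v = 16.4×4.0 + 11.79×1.40 = 82.11 kPa.
σ'_h = K_a σ'_v = 0.2574 × 82.11 = 21.13 kPa; u = γ_w × 1.40 = 13.73 kPa.
Total σ_h = 21.13 + 13.73 = 34.87 kPa.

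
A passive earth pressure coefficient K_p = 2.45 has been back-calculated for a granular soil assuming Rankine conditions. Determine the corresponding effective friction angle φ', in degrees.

24.9°

K_p = (1+sin φ)/(1−sin φ) ⇒ sin φ = (K_p − 1)/(K_p + 1) = 0.4203.
φ = arcsin(0.4203) = 24.85°.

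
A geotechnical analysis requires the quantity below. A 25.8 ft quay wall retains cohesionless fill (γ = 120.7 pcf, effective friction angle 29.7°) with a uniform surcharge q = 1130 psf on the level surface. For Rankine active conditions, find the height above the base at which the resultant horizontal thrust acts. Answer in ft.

10.4 ft

K_a = 0.3374.
Triangular part P₁ = ½K_aγH² = 13550 at H/3 = 8.600 ft; rectangular part P₂ = K_a q H = 9836 at H/2 = 12.90 ft.
ȳ = (P₁·8.600 + P₂·12.90)/(P₁+P₂) = 10.41 ft.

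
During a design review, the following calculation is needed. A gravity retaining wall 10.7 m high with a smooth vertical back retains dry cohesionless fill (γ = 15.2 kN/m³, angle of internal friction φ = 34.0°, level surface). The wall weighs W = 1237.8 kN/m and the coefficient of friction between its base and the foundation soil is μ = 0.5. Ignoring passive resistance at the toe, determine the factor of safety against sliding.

K_a = tan²(45° − 34.0°/2) = 0.2827.
P_a = ½K_aγH² = 0.5×0.2827×15.2×10.7² = 246.0 kN/m, acting at H/3 = 3.567 m above the base.
FS_sliding = μW / P_a = 0.5×1237.8 / 246.0 = 2.516.

2.52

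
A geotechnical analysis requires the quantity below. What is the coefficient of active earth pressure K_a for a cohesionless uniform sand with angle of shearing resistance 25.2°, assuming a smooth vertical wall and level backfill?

0.403

K_a = tan²(45° − φ/2) = tan²(32.40°) = 0.4027.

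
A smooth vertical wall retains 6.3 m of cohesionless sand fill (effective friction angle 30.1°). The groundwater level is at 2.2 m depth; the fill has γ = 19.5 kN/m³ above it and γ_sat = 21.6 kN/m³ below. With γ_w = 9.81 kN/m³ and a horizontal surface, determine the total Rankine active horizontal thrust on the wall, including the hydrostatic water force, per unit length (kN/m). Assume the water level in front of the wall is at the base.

189 kN/m

K_a = tan²(45° − φ/2) = 0.3320.
γ' = 21.6 − 9.81 = 11.79 kN/m³. Depth below WT = 4.1 m.
σ'_h at WT = K_a γ d_w = 14.24 kPa; at base = 14.24 + K_a γ' × 4.1 = 30.29 kPa.
P₁ (0–2.2 m) = ½×14.24×2.2 = 15.67. P₂ (2.2–6.3 m) = ½(14.24+30.29)×4.1 = 91.29.
P_w = ½ γ_w h₂² = 0.5×9.81×4.1² = 82.45. Total = 15.67+91.29+82.45 = 189.4 kN/m.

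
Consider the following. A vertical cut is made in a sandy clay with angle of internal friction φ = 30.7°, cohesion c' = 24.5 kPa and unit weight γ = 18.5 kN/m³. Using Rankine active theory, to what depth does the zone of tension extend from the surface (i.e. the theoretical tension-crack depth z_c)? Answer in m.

K_a = tan²(45° − 30.7°/2) = 0.3240; √K_a = 0.5692.
The active pressure is zero where K_a γ z = 2c√K_a, so z_c = 2c/(γ√K_a) = 2×24.5/(18.5×0.5692) = 4.653 m.

4.65 m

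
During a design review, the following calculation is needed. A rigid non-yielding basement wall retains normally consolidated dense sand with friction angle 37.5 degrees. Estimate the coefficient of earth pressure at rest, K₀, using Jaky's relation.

0.391

K₀ = 1 − sin φ' = 1 − sin 37.5° = 0.3912.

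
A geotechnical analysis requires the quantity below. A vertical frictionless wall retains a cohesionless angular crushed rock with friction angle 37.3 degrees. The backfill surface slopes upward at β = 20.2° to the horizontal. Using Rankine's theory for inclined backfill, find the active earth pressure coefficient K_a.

0.288

K_a = cos β · (cos β − √(cos²β − cos²φ)) / (cos β + √(cos²β − cos²φ)).
cos β = 0.9385, cos φ = 0.7955, √(cos²β − cos²φ) = 0.4980.
K_a = 0.9385 × (0.9385 − 0.4980)/(0.9385 + 0.4980) = 0.2878.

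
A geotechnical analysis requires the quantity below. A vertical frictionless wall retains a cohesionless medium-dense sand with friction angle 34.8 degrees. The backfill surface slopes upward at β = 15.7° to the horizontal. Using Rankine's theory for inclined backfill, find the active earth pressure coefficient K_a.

K_a = cos β · (cos β − √(cos²β − cos²φ)) / (cos β + √(cos²β − cos²φ)).
cos β = 0.9627, cos φ = 0.8211, √(cos²β − cos²φ) = 0.5025.
K_a = 0.9627 × (0.9627 − 0.5025)/(0.9627 + 0.5025) = 0.3024.

0.302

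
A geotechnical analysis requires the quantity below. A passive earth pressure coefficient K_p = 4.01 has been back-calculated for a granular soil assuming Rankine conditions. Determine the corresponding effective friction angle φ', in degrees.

K_p = (1+sin φ)/(1−sin φ) ⇒ sin φ = (K_p − 1)/(K_p + 1) = 0.6008.
φ = arcsin(0.6008) = 36.93°.

36.9°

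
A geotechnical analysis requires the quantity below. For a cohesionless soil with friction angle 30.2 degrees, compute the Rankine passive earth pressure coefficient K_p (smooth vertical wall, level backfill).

3.02

K_p = (1 + sin φ)/(1 − sin φ) = tan²(45° + 30.2°/2) = 3.024.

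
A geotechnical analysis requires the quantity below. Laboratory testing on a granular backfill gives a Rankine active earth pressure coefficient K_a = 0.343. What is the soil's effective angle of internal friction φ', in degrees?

29.3°

K_a = tan²(45° − φ/2) ⇒ 45° − φ/2 = arctan(√0.343) = 30.36°.
φ = 2(45° − 30.36°) = 29.29°.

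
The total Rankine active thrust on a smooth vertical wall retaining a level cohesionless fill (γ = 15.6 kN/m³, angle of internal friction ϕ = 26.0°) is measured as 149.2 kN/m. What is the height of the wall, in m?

K_a = 0.3905. P_a = ½ K_a γ H² ⇒ H = √(2P_a/(K_a γ)).
H = √(2×149.2/(0.3905×15.6)) = 6.999 m.

7.00 m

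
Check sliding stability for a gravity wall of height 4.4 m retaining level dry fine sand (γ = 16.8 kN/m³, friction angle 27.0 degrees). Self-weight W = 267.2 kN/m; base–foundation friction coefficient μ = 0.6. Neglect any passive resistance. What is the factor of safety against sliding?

K_a = tan²(45° − 27.0°/2) = 0.3755.
P_a = ½K_aγH² = 0.5×0.3755×16.8×4.4² = 61.07 kN/m, acting at H/3 = 1.467 m above the base.
FS_sliding = μW / P_a = 0.6×267.2 / 61.07 = 2.625.

2.63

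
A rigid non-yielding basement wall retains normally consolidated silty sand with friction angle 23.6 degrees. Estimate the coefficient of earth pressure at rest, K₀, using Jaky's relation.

0.600

K₀ = 1 − sin φ' = 1 − sin 23.6° = 0.5997.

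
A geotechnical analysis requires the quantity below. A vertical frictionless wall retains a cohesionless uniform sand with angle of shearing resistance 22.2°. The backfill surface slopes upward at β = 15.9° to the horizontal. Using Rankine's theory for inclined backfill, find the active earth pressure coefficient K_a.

0.552

K_a = cos β · (cos β − √(cos²β − cos²φ)) / (cos β + √(cos²β − cos²φ)).
cos β = 0.9617, cos φ = 0.9259, √(cos²β − cos²φ) = 0.2602.
K_a = 0.9617 × (0.9617 − 0.2602)/(0.9617 + 0.2602) = 0.5521.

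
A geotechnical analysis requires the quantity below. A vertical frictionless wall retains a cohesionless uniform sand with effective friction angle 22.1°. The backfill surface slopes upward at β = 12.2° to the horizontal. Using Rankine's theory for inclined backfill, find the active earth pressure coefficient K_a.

0.505

K_a = cos β · (cos β − √(cos²β − cos²φ)) / (cos β + √(cos²β − cos²φ)).
cos β = 0.9774, cos φ = 0.9265, √(cos²β − cos²φ) = 0.3113.
K_a = 0.9774 × (0.9774 − 0.3113)/(0.9774 + 0.3113) = 0.5052.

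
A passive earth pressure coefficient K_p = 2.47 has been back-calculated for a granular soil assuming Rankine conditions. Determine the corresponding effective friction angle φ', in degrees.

25.1°

K_p = (1+sin φ)/(1−sin φ) ⇒ sin φ = (K_p − 1)/(K_p + 1) = 0.4236.
φ = arcsin(0.4236) = 25.06°.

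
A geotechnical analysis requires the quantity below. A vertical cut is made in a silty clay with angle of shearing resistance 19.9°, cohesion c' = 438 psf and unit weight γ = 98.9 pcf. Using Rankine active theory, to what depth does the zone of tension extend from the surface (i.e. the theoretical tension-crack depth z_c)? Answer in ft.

12.6 ft

K_a = tan²(45° − 19.9°/2) = 0.4921; √K_a = 0.7015.
The active pressure is zero where K_a γ z = 2c√K_a, so z_c = 2c/(γ√K_a) = 2×438/(98.9×0.7015) = 12.63 ft.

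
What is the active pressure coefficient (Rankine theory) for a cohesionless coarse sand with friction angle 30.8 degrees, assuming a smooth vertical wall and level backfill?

0.323

K_a = (1 − sin φ)/(1 + sin φ) = (1 − sin 30.8°)/(1 + sin 30.8°) = 0.3227.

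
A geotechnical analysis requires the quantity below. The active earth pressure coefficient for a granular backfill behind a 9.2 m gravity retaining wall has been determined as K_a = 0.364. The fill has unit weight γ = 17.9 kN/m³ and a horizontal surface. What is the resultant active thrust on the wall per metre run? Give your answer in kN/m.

276 kN/m

P = ½ K_a γ H² = 0.5 × 0.364 × 17.9 × 9.2² = 275.7 kN/m.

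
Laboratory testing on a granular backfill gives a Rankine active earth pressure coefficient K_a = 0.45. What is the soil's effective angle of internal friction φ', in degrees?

22.3°

K_a = tan²(45° − φ/2) ⇒ 45° − φ/2 = arctan(√0.45) = 33.85°.
φ = 2(45° − 33.85°) = 22.29°.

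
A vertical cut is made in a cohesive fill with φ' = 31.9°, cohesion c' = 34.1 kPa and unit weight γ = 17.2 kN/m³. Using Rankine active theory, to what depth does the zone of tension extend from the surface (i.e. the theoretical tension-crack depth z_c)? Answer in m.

7.14 m

K_a = tan²(45° − 31.9°/2) = 0.3085; √K_a = 0.5555.
The active pressure is zero where K_a γ z = 2c√K_a, so z_c = 2c/(γ√K_a) = 2×34.1/(17.2×0.5555) = 7.139 m.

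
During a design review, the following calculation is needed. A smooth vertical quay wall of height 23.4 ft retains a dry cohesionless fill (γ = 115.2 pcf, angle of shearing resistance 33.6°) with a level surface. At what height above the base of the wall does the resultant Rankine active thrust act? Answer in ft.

7.80 ft

K_a = 0.2875.
The pressure distribution is triangular, so the resultant acts at H/3 above the base = 23.4/3 = 7.800 ft.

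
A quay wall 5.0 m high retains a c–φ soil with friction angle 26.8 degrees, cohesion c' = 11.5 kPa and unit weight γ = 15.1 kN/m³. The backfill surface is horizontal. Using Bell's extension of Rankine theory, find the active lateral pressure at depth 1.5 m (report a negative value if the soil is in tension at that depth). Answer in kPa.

K_a = (1 − sin φ)/(1 + sin φ) = 0.3785.
σ_a = K_a γ z − 2c√K_a = 0.3785×15.1×1.5 − 2×11.5×0.6152 = -5.577 kPa.

-5.58 kPa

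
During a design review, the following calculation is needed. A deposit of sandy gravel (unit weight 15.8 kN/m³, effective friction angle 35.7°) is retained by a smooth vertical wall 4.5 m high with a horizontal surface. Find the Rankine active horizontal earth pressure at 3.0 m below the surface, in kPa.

12.5 kPa

K_a = (1 − sin φ)/(1 + sin φ) = 0.2630.
σ_h = K_a γ z = 0.2630 × 15.8 × 3.0 = 12.47 kPa.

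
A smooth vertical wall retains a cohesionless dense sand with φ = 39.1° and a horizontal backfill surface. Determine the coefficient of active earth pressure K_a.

0.226

K_a = (1 − sin φ)/(1 + sin φ) = (1 − sin 39.1°)/(1 + sin 39.1°) = 0.2265.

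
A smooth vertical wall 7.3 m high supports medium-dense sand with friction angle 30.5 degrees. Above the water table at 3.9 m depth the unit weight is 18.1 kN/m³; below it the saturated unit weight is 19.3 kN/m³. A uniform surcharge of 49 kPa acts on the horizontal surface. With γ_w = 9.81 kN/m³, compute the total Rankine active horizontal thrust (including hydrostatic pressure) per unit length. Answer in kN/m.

315 kN/m

K_a = tan²(45° − φ/2) = 0.3267.
γ' = 19.3 − 9.81 = 9.490 kN/m³. h₂ = H − d_w = 3.4 m.
σ'_h: at surface K_a·q = 16.01; at WT K_a(q+γd_w) = 39.07; at base K_a(q+γd_w+γ'h₂) = 49.61 kPa.
P₁ = ½(16.01+39.07)×3.9 = 107.4; P₂ = ½(39.07+49.61)×3.4 = 150.7; P_w = ½γ_w h₂² = 56.70.
Total = 107.4+150.7+56.70 = 314.8 kN/m.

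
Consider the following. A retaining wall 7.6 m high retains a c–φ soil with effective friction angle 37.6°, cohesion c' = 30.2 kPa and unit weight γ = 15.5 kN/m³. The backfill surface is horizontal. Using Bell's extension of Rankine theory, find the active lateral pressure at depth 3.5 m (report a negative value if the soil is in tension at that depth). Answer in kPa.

K_a = (1 − sin φ)/(1 + sin φ) = 0.2421.
σ_a = K_a γ z − 2c√K_a = 0.2421×15.5×3.5 − 2×30.2×0.4921 = -16.59 kPa.

-16.6 kPa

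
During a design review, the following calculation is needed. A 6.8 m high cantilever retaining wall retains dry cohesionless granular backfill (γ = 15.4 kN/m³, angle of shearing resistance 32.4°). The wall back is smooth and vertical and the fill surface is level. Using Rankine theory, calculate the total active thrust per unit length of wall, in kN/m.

108 kN/m

K_a = tan²(45° − φ/2) = 0.3022.
P_a = ½ K_a γ H² = 0.5 × 0.3022 × 15.4 × 6.8² = 107.6 kN/m.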